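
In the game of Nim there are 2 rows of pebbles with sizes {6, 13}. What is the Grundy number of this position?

11

Write each in binary and XOR column by column:
  0110  (6)
  1101  (13)
  ----
  1011  (11)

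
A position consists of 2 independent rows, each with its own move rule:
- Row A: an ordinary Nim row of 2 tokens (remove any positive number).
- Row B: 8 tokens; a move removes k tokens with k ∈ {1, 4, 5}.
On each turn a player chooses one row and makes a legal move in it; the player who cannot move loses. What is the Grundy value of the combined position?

2

Row A is a plain Nim row of size 2, so its Grundy value is 2.
Grundy values for row B (subtraction set {1, 4, 5}):
g(0) = mex{} = 0
g(1) = mex{0} = 1
g(2) = mex{1} = 0
g(3) = mex{0} = 1
g(4) = mex{0,1} = 2
g(5) = mex{0,1,2} = 3
g(6) = mex{0,1,3} = 2
g(7) = mex{0,1,2} = 3
g(8) = mex{1,2,3} = 0
So g(8) = 0.
The value of a disjunctive sum is the nim-sum of the parts.
Combined value = 2 ⊕ 0 = 2.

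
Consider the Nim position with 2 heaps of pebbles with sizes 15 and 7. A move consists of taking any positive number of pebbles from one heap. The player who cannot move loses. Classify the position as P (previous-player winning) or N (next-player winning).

N-position

Nim-sum: 15 XOR 7 = 8.
The nim-sum is 8 ≠ 0, so this is an N-position: the player to move can win.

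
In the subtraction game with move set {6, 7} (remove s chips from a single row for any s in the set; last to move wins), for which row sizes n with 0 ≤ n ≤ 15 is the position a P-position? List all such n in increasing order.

0, 1, 2, 3, 4, 5, 13, 14, 15

Build the Grundy sequence with g(k) = mex{g(k−s) : s ∈ {6, 7}, s ≤ k}:
k:     0  1  2  3  4  5  6  7  8  9 10 11 12 13 14 15
g(k):  0  0  0  0  0  0  1  1  1  1  1  1  2  0  0  0
The P-positions (g = 0) in 0..15 are 0, 1, 2, 3, 4, 5, 13, 14, 15.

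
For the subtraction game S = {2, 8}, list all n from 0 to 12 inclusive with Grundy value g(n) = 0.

0, 1, 4, 5, 10, 11

Grundy values for subtraction set {2, 8}:
g(0) = mex{} = 0
g(1) = mex{} = 0
g(2) = mex{0} = 1
g(3) = mex{0} = 1
g(4) = mex{1} = 0
g(5) = mex{1} = 0
g(6) = mex{0} = 1
g(7) = mex{0} = 1
g(8) = mex{0,1} = 2
g(9) = mex{0,1} = 2
g(10) = mex{1,2} = 0
g(11) = mex{1,2} = 0
g(12) = mex{0} = 1
The P-positions (g = 0) in 0..12 are 0, 1, 4, 5, 10, 11.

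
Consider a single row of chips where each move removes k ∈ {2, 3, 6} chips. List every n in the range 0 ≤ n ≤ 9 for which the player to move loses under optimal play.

Build the Grundy sequence with g(k) = mex{g(k−s) : s ∈ {2, 3, 6}, s ≤ k}:
k:     0  1  2  3  4  5  6  7  8  9
g(k):  0  0  1  1  2  0  3  1  2  0
The P-positions (g = 0) in 0..9 are 0, 1, 5, 9.

0, 1, 5, 9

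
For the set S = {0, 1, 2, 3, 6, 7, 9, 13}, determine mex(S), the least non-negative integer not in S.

4

The values 0, 1, 2, 3 are all present; 4 is the first non-negative integer missing from the set.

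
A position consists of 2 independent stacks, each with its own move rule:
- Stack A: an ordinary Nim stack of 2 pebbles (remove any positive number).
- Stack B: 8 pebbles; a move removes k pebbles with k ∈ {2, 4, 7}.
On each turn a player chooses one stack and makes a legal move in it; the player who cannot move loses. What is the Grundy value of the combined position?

3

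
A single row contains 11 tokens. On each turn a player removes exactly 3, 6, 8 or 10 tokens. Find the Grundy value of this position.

3

Grundy values for subtraction set {3, 6, 8, 10}:
k:     0  1  2  3  4  5  6  7  8  9 10 11
g(k):  0  0  0  1  1  1  2  2  2  3  3  3
So g(11) = 3.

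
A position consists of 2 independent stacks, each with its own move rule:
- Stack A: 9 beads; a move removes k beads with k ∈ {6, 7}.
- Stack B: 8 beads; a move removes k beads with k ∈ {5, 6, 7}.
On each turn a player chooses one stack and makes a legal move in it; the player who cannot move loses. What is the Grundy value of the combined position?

Build the Grundy sequence for stack A with g(k) = mex{g(k−s) : s ∈ {6, 7}, s ≤ k}:
g(0) = mex{} = 0
g(1) = mex{} = 0
g(2) = mex{} = 0
g(3) = mex{} = 0
g(4) = mex{} = 0
g(5) = mex{} = 0
g(6) = mex{0} = 1
g(7) = mex{0} = 1
g(8) = mex{0} = 1
g(9) = mex{0} = 1
So g(9) = 1.
Grundy values for stack B (subtraction set {5, 6, 7}):
g(0) = mex{} = 0
g(1) = mex{} = 0
g(2) = mex{} = 0
g(3) = mex{} = 0
g(4) = mex{} = 0
g(5) = mex{0} = 1
g(6) = mex{0} = 1
g(7) = mex{0} = 1
g(8) = mex{0} = 1
So g(8) = 1.
By the Sprague-Grundy theorem, the Grundy value of a sum of independent games is the XOR of the component values.
Combined value = 1 XOR 1 = 0.

0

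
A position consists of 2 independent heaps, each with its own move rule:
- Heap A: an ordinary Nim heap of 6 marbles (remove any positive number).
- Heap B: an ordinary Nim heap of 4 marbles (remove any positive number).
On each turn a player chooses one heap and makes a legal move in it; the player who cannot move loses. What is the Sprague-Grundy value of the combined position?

2

Heap A is a plain Nim heap of size 6, so its Grundy value is 6.
Heap B is a plain Nim heap of size 4, so its Grundy value is 4.
By the Sprague-Grundy theorem, the Grundy value of a sum of independent games is the XOR of the component values.
Combined value = 6 XOR 4 = 2.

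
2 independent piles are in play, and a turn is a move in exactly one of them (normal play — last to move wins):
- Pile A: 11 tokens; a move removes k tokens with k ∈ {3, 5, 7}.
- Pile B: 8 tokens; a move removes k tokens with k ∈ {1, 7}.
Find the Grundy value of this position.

0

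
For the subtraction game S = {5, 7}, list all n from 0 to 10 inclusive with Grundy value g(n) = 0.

0, 1, 2, 3, 4

Grundy values for subtraction set {5, 7}:
g(0) = mex{} = 0
g(1) = mex{} = 0
g(2) = mex{} = 0
g(3) = mex{} = 0
g(4) = mex{} = 0
g(5) = mex{0} = 1
g(6) = mex{0} = 1
g(7) = mex{0} = 1
g(8) = mex{0} = 1
g(9) = mex{0} = 1
g(10) = mex{0,1} = 2
The P-positions (g = 0) in 0..10 are 0, 1, 2, 3, 4.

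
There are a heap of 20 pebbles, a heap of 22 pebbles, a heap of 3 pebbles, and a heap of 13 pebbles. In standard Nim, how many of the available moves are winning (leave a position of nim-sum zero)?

1

Compute the nim-sum pairwise:
20 ^ 22 = 2
2 ^ 3 = 1
1 ^ 13 = 12
The overall nim-sum is X = 12. A heap of size p has a winning move iff p XOR X < p (reduce it to p XOR X).
  20: 20 XOR 12 = 24 ≥ 20 — no move.
  22: 22 XOR 12 = 26 ≥ 22 — no move.
  3: 3 XOR 12 = 15 ≥ 3 — no move.
  13: 13 XOR 12 = 1 < 13 — winning move (to 1).
That gives 1 winning move.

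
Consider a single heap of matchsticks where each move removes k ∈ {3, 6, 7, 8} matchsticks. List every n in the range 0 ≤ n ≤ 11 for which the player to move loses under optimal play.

0, 1, 2, 11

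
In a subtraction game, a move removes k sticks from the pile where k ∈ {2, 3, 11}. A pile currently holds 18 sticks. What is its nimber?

Grundy values for subtraction set {2, 3, 11}:
k:     0  1  2  3  4  5  6  7  8  9 10 11 12 13 14 15 16 17 18
g(k):  0  0  1  1  2  0  0  1  1  2  0  3  1  2  0  0  1  1  2
So g(18) = 2.

2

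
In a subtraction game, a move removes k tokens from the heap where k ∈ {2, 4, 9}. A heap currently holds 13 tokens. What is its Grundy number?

0

Build the Grundy sequence with g(k) = mex{g(k−s) : s ∈ {2, 4, 9}, s ≤ k}:
g(0) = mex{} = 0
g(1) = mex{} = 0
g(2) = mex{0} = 1
g(3) = mex{0} = 1
g(4) = mex{0,1} = 2
g(5) = mex{0,1} = 2
g(6) = mex{1,2} = 0
g(7) = mex{1,2} = 0
g(8) = mex{0,2} = 1
g(9) = mex{0,2} = 1
g(10) = mex{0,1} = 2
g(11) = mex{0,1} = 2
g(12) = mex{1,2} = 0
g(13) = mex{1,2} = 0
So g(13) = 0.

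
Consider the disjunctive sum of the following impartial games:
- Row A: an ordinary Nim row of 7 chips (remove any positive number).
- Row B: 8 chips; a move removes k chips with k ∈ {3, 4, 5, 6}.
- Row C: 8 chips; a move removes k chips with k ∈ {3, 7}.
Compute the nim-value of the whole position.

7

Row A is a plain Nim row of size 7, so its Grundy value is 7.
Build the Grundy sequence for row B with g(k) = mex{g(k−s) : s ∈ {3, 4, 5, 6}, s ≤ k}:
k:     0  1  2  3  4  5  6  7  8
g(k):  0  0  0  1  1  1  2  2  2
So g(8) = 2.
For row C, compute g(0), g(1), … with moves {3, 7}:
g(0) = mex{} = 0
g(1) = mex{} = 0
g(2) = mex{} = 0
g(3) = mex{0} = 1
g(4) = mex{0} = 1
g(5) = mex{0} = 1
g(6) = mex{1} = 0
g(7) = mex{0,1} = 2
g(8) = mex{0,1} = 2
So g(8) = 2.
By the Sprague-Grundy theorem, the Grundy value of a sum of independent games is the XOR of the component values.
Combined value = 7 ⊕ 2 ⊕ 2 = 7.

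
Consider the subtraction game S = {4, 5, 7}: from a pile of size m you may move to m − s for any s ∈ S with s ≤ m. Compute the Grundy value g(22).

0

Build the Grundy sequence with g(k) = mex{g(k−s) : s ∈ {4, 5, 7}, s ≤ k}:
k:     0  1  2  3  4  5  6  7  8  9 10 11 12 13 14 15 16 17 18 19 20 21 22
g(k):  0  0  0  0  1  1  1  1  2  2  2  0  0  0  0  1  1  1  1  2  2  2  0
So g(22) = 0.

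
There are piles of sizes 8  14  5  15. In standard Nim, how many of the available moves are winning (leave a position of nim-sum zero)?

3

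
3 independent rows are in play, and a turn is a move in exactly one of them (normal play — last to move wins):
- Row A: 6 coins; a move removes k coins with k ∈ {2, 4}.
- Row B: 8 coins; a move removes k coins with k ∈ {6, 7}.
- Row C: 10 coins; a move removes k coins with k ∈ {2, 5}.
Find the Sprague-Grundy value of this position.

0

For row A, compute g(0), g(1), … with moves {2, 4}:
k:     0  1  2  3  4  5  6
g(k):  0  0  1  1  2  2  0
So g(6) = 0.
For row B, compute g(0), g(1), … with moves {6, 7}:
k:     0  1  2  3  4  5  6  7  8
g(k):  0  0  0  0  0  0  1  1  1
So g(8) = 1.
For row C, compute g(0), g(1), … with moves {2, 5}:
g(0) = mex{} = 0
g(1) = mex{} = 0
g(2) = mex{0} = 1
g(3) = mex{0} = 1
g(4) = mex{1} = 0
g(5) = mex{0,1} = 2
g(6) = mex{0} = 1
g(7) = mex{1,2} = 0
g(8) = mex{1} = 0
g(9) = mex{0} = 1
g(10) = mex{0,2} = 1
So g(10) = 1.
The value of a disjunctive sum is the nim-sum of the parts.
Combined value = 0 XOR 1 XOR 1 = 0.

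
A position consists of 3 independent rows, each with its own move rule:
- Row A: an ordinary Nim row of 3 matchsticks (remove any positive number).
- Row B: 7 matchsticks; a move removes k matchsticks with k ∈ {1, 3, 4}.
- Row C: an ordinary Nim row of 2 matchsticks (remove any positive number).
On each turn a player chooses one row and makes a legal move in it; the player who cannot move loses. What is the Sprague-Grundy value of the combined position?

1

Row A is a plain Nim row of size 3, so its Grundy value is 3.
Build the Grundy sequence for row B with g(k) = mex{g(k−s) : s ∈ {1, 3, 4}, s ≤ k}:
g(0) = mex{} = 0
g(1) = mex{0} = 1
g(2) = mex{1} = 0
g(3) = mex{0} = 1
g(4) = mex{0,1} = 2
g(5) = mex{0,1,2} = 3
g(6) = mex{0,1,3} = 2
g(7) = mex{1,2} = 0
So g(7) = 0.
Row C is a plain Nim row of size 2, so its Grundy value is 2.
By the Sprague-Grundy theorem, the Grundy value of a sum of independent games is the XOR of the component values.
Combined value = 3 XOR 0 XOR 2 = 1.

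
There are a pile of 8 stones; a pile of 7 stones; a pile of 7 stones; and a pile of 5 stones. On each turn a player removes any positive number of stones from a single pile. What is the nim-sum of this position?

13

Compute the nim-sum pairwise:
8 ^ 7 = 15
15 ^ 7 = 8
8 ^ 5 = 13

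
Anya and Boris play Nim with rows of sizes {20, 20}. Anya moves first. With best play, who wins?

Boris wins

Compute the nim-sum pairwise:
20 ^ 20 = 0
The nim-sum is 0, so this is a P-position: the player to move is in a losing position under optimal play; Anya is about to move from it and so loses — Boris wins.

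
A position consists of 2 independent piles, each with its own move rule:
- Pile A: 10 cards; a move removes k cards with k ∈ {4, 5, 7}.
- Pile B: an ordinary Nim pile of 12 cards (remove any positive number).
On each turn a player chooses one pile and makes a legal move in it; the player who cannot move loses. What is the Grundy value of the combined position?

Build the Grundy sequence for pile A with g(k) = mex{g(k−s) : s ∈ {4, 5, 7}, s ≤ k}:
k:     0  1  2  3  4  5  6  7  8  9 10
g(k):  0  0  0  0  1  1  1  1  2  2  2
So g(10) = 2.
Pile B is a plain Nim pile of size 12, so its Grundy value is 12.
By the Sprague-Grundy theorem, the Grundy value of a sum of independent games is the XOR of the component values.
Combined value = 2 XOR 12 = 14.

14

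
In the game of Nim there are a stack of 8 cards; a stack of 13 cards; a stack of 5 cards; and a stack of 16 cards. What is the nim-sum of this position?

Write each in binary and XOR column by column:
  01000  (8)
  01101  (13)
  00101  (5)
  10000  (16)
  -----
  10000  (16)

16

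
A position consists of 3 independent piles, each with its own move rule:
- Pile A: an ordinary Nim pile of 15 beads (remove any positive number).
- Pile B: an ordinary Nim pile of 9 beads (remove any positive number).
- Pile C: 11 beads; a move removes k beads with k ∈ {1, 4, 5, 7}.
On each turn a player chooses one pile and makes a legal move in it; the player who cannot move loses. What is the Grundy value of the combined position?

7

Pile A is a plain Nim pile of size 15, so its Grundy value is 15.
Pile B is a plain Nim pile of size 9, so its Grundy value is 9.
Grundy values for pile C (subtraction set {1, 4, 5, 7}):
k:     0  1  2  3  4  5  6  7  8  9 10 11
g(k):  0  1  0  1  2  3  2  3  0  1  0  1
So g(11) = 1.
By the Sprague-Grundy theorem, the Grundy value of a sum of independent games is the XOR of the component values.
Combined value = 15 XOR 9 XOR 1 = 7.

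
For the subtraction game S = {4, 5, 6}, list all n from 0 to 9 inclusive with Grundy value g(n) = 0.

0, 1, 2, 3

Build the Grundy sequence with g(k) = mex{g(k−s) : s ∈ {4, 5, 6}, s ≤ k}:
k:     0  1  2  3  4  5  6  7  8  9
g(k):  0  0  0  0  1  1  1  1  2  2
The P-positions (g = 0) in 0..9 are 0, 1, 2, 3.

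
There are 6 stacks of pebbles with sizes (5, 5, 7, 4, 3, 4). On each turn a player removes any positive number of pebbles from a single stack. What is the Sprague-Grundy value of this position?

4

Write each in binary and XOR column by column:
  101  (5)
  101  (5)
  111  (7)
  100  (4)
  011  (3)
  100  (4)
  ---
  100  (4)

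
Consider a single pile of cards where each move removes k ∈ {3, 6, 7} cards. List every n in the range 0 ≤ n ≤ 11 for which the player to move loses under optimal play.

0, 1, 2, 10, 11

Build the Grundy sequence with g(k) = mex{g(k−s) : s ∈ {3, 6, 7}, s ≤ k}:
k:     0  1  2  3  4  5  6  7  8  9 10 11
g(k):  0  0  0  1  1  1  2  2  2  3  0  0
The P-positions (g = 0) in 0..11 are 0, 1, 2, 10, 11.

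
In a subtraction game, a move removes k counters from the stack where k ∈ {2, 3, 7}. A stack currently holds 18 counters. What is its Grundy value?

1

Compute g(0), g(1), … for moves {2, 3, 7}:
k:     0  1  2  3  4  5  6  7  8  9 10 11 12 13 14 15 16 17 18
g(k):  0  0  1  1  2  0  0  1  1  2  0  0  1  1  2  0  0  1  1
So g(18) = 1.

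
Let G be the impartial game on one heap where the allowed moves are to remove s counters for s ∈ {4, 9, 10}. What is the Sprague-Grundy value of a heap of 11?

Build the Grundy sequence with g(k) = mex{g(k−s) : s ∈ {4, 9, 10}, s ≤ k}:
g(0) = mex{} = 0
g(1) = mex{} = 0
g(2) = mex{} = 0
g(3) = mex{} = 0
g(4) = mex{0} = 1
g(5) = mex{0} = 1
g(6) = mex{0} = 1
g(7) = mex{0} = 1
g(8) = mex{1} = 0
g(9) = mex{0,1} = 2
g(10) = mex{0,1} = 2
g(11) = mex{0,1} = 2
So g(11) = 2.

2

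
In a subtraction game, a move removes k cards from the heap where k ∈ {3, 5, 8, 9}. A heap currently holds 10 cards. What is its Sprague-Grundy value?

3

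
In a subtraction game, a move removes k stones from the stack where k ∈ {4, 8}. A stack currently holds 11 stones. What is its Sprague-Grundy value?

2

Compute g(0), g(1), … for moves {4, 8}:
k:     0  1  2  3  4  5  6  7  8  9 10 11
g(k):  0  0  0  0  1  1  1  1  2  2  2  2
So g(11) = 2.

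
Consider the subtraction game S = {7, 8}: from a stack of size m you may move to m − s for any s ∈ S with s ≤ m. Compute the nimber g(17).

Compute g(0), g(1), … for moves {7, 8}:
k:     0  1  2  3  4  5  6  7  8  9 10 11 12 13 14 15 16 17
g(k):  0  0  0  0  0  0  0  1  1  1  1  1  1  1  2  0  0  0
So g(17) = 0.

0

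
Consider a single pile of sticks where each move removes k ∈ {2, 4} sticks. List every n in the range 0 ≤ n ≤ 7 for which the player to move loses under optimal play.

0, 1, 6, 7

Grundy values for subtraction set {2, 4}:
g(0) = mex{} = 0
g(1) = mex{} = 0
g(2) = mex{0} = 1
g(3) = mex{0} = 1
g(4) = mex{0,1} = 2
g(5) = mex{0,1} = 2
g(6) = mex{1,2} = 0
g(7) = mex{1,2} = 0
The P-positions (g = 0) in 0..7 are 0, 1, 6, 7.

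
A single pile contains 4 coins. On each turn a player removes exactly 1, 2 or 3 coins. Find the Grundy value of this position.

0

Grundy values for subtraction set {1, 2, 3}:
k:     0  1  2  3  4
g(k):  0  1  2  3  0
So g(4) = 0.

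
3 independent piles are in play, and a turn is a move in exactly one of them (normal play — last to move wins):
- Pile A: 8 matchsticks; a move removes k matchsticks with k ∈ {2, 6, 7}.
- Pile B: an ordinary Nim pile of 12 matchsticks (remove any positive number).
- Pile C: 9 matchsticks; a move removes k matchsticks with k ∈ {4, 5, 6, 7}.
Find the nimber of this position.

Grundy values for pile A (subtraction set {2, 6, 7}):
g(0) = mex{} = 0
g(1) = mex{} = 0
g(2) = mex{0} = 1
g(3) = mex{0} = 1
g(4) = mex{1} = 0
g(5) = mex{1} = 0
g(6) = mex{0} = 1
g(7) = mex{0} = 1
g(8) = mex{0,1} = 2
So g(8) = 2.
Pile B is a plain Nim pile of size 12, so its Grundy value is 12.
Grundy values for pile C (subtraction set {4, 5, 6, 7}):
g(0) = mex{} = 0
g(1) = mex{} = 0
g(2) = mex{} = 0
g(3) = mex{} = 0
g(4) = mex{0} = 1
g(5) = mex{0} = 1
g(6) = mex{0} = 1
g(7) = mex{0} = 1
g(8) = mex{0,1} = 2
g(9) = mex{0,1} = 2
So g(9) = 2.
The value of a disjunctive sum is the nim-sum of the parts.
Combined value = 2 ⊕ 12 ⊕ 2 = 12.

12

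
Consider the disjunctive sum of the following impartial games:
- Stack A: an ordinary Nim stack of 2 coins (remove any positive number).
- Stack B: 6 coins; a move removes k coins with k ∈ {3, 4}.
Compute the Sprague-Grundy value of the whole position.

Stack A is a plain Nim stack of size 2, so its Grundy value is 2.
For stack B, compute g(0), g(1), … with moves {3, 4}:
g(0) = mex{} = 0
g(1) = mex{} = 0
g(2) = mex{} = 0
g(3) = mex{0} = 1
g(4) = mex{0} = 1
g(5) = mex{0} = 1
g(6) = mex{0,1} = 2
So g(6) = 2.
The value of a disjunctive sum is the nim-sum of the parts.
Combined value = 2 XOR 2 = 0.

0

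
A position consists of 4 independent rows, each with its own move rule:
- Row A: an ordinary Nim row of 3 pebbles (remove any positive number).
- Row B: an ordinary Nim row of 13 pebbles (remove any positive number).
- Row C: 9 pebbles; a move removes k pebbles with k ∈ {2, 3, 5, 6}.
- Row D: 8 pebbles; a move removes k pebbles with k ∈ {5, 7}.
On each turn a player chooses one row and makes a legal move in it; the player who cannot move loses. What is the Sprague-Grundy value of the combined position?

15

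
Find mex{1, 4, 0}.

The values 0, 1 are all present; 2 is the first non-negative integer missing from the set.

2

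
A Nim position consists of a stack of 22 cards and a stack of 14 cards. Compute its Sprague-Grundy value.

Write each in binary and XOR column by column:
  10110  (22)
  01110  (14)
  -----
  11000  (24)

24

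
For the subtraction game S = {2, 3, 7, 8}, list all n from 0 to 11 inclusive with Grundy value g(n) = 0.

0, 1, 5, 6, 10, 11

Compute g(0), g(1), … for moves {2, 3, 7, 8}:
k:     0  1  2  3  4  5  6  7  8  9 10 11
g(k):  0  0  1  1  2  0  0  1  1  2  0  0
The P-positions (g = 0) in 0..11 are 0, 1, 5, 6, 10, 11.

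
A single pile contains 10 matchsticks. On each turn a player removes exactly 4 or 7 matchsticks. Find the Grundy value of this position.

2

Grundy values for subtraction set {4, 7}:
k:     0  1  2  3  4  5  6  7  8  9 10
g(k):  0  0  0  0  1  1  1  1  2  2  2
So g(10) = 2.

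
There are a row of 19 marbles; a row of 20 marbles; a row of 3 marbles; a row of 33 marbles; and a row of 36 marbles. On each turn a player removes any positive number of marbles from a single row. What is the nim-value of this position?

Nim-sum: 19 XOR 20 XOR 3 XOR 33 XOR 36 = 1.

1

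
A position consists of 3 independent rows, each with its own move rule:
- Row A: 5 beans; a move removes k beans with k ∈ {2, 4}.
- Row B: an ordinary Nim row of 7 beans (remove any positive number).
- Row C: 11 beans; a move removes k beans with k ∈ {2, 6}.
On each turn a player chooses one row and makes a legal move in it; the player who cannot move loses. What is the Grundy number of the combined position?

Grundy values for row A (subtraction set {2, 4}):
g(0) = mex{} = 0
g(1) = mex{} = 0
g(2) = mex{0} = 1
g(3) = mex{0} = 1
g(4) = mex{0,1} = 2
g(5) = mex{0,1} = 2
So g(5) = 2.
Row B is a plain Nim row of size 7, so its Grundy value is 7.
For row C, compute g(0), g(1), … with moves {2, 6}:
k:     0  1  2  3  4  5  6  7  8  9 10 11
g(k):  0  0  1  1  0  0  1  1  0  0  1  1
So g(11) = 1.
By the Sprague-Grundy theorem, the Grundy value of a sum of independent games is the XOR of the component values.
Combined value = 2 ⊕ 7 ⊕ 1 = 4.

4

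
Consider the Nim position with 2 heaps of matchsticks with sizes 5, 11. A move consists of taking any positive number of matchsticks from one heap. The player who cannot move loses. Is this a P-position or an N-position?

Write each in binary and XOR column by column:
  0101  (5)
  1011  (11)
  ----
  1110  (14)
The nim-sum is 14 ≠ 0, so this is an N-position: the player to move can win.

N-position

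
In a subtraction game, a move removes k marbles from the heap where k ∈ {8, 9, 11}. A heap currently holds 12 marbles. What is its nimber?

Build the Grundy sequence with g(k) = mex{g(k−s) : s ∈ {8, 9, 11}, s ≤ k}:
k:     0  1  2  3  4  5  6  7  8  9 10 11 12
g(k):  0  0  0  0  0  0  0  0  1  1  1  1  1
So g(12) = 1.

1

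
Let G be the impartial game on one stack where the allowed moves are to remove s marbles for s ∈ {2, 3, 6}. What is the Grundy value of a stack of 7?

Build the Grundy sequence with g(k) = mex{g(k−s) : s ∈ {2, 3, 6}, s ≤ k}:
k:     0  1  2  3  4  5  6  7
g(k):  0  0  1  1  2  0  3  1
So g(7) = 1.

1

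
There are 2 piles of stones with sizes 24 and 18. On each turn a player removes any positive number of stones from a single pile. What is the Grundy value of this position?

Compute the nim-sum pairwise:
24 ^ 18 = 10

10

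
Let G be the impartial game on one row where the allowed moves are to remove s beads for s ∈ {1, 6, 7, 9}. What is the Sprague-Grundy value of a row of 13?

1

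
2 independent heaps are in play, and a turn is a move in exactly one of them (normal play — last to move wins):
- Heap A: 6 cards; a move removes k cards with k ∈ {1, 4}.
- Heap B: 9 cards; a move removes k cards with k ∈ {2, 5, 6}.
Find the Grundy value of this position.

3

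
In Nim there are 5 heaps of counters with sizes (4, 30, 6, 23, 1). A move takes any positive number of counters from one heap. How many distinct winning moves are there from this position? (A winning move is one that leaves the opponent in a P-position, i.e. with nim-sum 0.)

1

Bitwise XOR of the heap sizes:
  00100  (4)
  11110  (30)
  00110  (6)
  10111  (23)
  00001  (1)
  -----
  01010  (10)
The overall nim-sum is X = 10. A heap of size p has a winning move iff p XOR X < p (reduce it to p XOR X).
  4: 4 XOR 10 = 14 ≥ 4 — no move.
  30: 30 XOR 10 = 20 < 30 — winning move (to 20).
  6: 6 XOR 10 = 12 ≥ 6 — no move.
  23: 23 XOR 10 = 29 ≥ 23 — no move.
  1: 1 XOR 10 = 11 ≥ 1 — no move.
That gives 1 winning move.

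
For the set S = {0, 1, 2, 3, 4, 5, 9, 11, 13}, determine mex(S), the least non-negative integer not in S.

6

The values 0, 1, 2, 3, 4, 5 are all present; 6 is the first non-negative integer missing from the set.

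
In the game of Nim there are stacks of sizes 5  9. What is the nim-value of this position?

12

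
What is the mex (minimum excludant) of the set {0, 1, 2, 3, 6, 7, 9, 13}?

4

The values 0, 1, 2, 3 are all present; 4 is the first non-negative integer missing from the set.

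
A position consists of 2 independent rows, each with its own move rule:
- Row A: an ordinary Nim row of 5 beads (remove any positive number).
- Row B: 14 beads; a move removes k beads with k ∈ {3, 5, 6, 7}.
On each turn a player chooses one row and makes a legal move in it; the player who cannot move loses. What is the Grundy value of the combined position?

Row A is a plain Nim row of size 5, so its Grundy value is 5.
Build the Grundy sequence for row B with g(k) = mex{g(k−s) : s ∈ {3, 5, 6, 7}, s ≤ k}:
g(0) = mex{} = 0
g(1) = mex{} = 0
g(2) = mex{} = 0
g(3) = mex{0} = 1
g(4) = mex{0} = 1
g(5) = mex{0} = 1
g(6) = mex{0,1} = 2
g(7) = mex{0,1} = 2
g(8) = mex{0,1} = 2
g(9) = mex{0,1,2} = 3
g(10) = mex{1,2} = 0
g(11) = mex{1,2} = 0
g(12) = mex{1,2,3} = 0
g(13) = mex{0,2} = 1
g(14) = mex{0,2,3} = 1
So g(14) = 1.
The value of a disjunctive sum is the nim-sum of the parts.
Combined value = 5 XOR 1 = 4.

4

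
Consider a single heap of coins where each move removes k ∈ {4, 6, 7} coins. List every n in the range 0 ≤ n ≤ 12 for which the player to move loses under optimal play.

0, 1, 2, 3, 11, 12

Grundy values for subtraction set {4, 6, 7}:
g(0) = mex{} = 0
g(1) = mex{} = 0
g(2) = mex{} = 0
g(3) = mex{} = 0
g(4) = mex{0} = 1
g(5) = mex{0} = 1
g(6) = mex{0} = 1
g(7) = mex{0} = 1
g(8) = mex{0,1} = 2
g(9) = mex{0,1} = 2
g(10) = mex{0,1} = 2
g(11) = mex{1} = 0
g(12) = mex{1,2} = 0
The P-positions (g = 0) in 0..12 are 0, 1, 2, 3, 11, 12.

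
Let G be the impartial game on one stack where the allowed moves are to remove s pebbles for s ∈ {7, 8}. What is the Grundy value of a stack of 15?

Compute g(0), g(1), … for moves {7, 8}:
k:     0  1  2  3  4  5  6  7  8  9 10 11 12 13 14 15
g(k):  0  0  0  0  0  0  0  1  1  1  1  1  1  1  2  0
So g(15) = 0.

0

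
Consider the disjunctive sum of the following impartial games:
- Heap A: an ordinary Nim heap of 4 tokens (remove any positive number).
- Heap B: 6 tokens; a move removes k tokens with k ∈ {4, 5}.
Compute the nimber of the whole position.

Heap A is a plain Nim heap of size 4, so its Grundy value is 4.
Build the Grundy sequence for heap B with g(k) = mex{g(k−s) : s ∈ {4, 5}, s ≤ k}:
g(0) = mex{} = 0
g(1) = mex{} = 0
g(2) = mex{} = 0
g(3) = mex{} = 0
g(4) = mex{0} = 1
g(5) = mex{0} = 1
g(6) = mex{0} = 1
So g(6) = 1.
By the Sprague-Grundy theorem, the Grundy value of a sum of independent games is the XOR of the component values.
Combined value = 4 ⊕ 1 = 5.

5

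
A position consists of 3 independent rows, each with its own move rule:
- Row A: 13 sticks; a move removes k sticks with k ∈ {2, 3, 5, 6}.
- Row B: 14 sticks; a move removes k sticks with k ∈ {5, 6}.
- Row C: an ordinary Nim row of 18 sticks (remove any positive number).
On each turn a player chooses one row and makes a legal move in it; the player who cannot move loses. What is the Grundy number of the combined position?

16

Grundy values for row A (subtraction set {2, 3, 5, 6}):
k:     0  1  2  3  4  5  6  7  8  9 10 11 12 13
g(k):  0  0  1  1  2  2  3  3  0  0  1  1  2  2
So g(13) = 2.
Grundy values for row B (subtraction set {5, 6}):
k:     0  1  2  3  4  5  6  7  8  9 10 11 12 13 14
g(k):  0  0  0  0  0  1  1  1  1  1  2  0  0  0  0
So g(14) = 0.
Row C is a plain Nim row of size 18, so its Grundy value is 18.
By the Sprague-Grundy theorem, the Grundy value of a sum of independent games is the XOR of the component values.
Combined value = 2 ⊕ 0 ⊕ 18 = 16.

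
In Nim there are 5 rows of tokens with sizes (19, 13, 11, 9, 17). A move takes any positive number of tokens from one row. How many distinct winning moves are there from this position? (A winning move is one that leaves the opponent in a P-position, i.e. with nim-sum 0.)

3

In binary:
  10011  (19)
  01101  (13)
  01011  (11)
  01001  (9)
  10001  (17)
  -----
  01101  (13)
The overall nim-sum is X = 13. A row of size p has a winning move iff p XOR X < p (reduce it to p XOR X).
  19: 19 XOR 13 = 30 ≥ 19 — no move.
  13: 13 XOR 13 = 0 < 13 — winning move (to 0).
  11: 11 XOR 13 = 6 < 11 — winning move (to 6).
  9: 9 XOR 13 = 4 < 9 — winning move (to 4).
  17: 17 XOR 13 = 28 ≥ 17 — no move.
That gives 3 winning moves.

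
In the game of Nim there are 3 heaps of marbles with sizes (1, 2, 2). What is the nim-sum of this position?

1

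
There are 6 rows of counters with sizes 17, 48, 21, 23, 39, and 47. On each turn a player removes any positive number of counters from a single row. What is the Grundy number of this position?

43

Compute the nim-sum pairwise:
17 XOR 48 = 33
33 XOR 21 = 52
52 XOR 23 = 35
35 XOR 39 = 4
4 XOR 47 = 43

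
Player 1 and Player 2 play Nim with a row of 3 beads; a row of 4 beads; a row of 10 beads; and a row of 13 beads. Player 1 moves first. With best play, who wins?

Player 2 wins

Nim-sum: 3 ^ 4 ^ 10 ^ 13 = 0.
The nim-sum is 0, so this is a P-position: the player to move is in a losing position under optimal play; Player 1 is about to move from it and so loses — Player 2 wins.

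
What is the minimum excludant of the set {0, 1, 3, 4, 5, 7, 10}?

The values 0, 1 are all present; 2 is the first non-negative integer missing from the set.

2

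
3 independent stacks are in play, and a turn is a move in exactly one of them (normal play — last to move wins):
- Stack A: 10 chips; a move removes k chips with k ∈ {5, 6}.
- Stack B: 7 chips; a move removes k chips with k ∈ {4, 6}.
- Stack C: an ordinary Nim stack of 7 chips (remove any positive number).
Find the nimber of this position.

4

For stack A, compute g(0), g(1), … with moves {5, 6}:
g(0) = mex{} = 0
g(1) = mex{} = 0
g(2) = mex{} = 0
g(3) = mex{} = 0
g(4) = mex{} = 0
g(5) = mex{0} = 1
g(6) = mex{0} = 1
g(7) = mex{0} = 1
g(8) = mex{0} = 1
g(9) = mex{0} = 1
g(10) = mex{0,1} = 2
So g(10) = 2.
Build the Grundy sequence for stack B with g(k) = mex{g(k−s) : s ∈ {4, 6}, s ≤ k}:
g(0) = mex{} = 0
g(1) = mex{} = 0
g(2) = mex{} = 0
g(3) = mex{} = 0
g(4) = mex{0} = 1
g(5) = mex{0} = 1
g(6) = mex{0} = 1
g(7) = mex{0} = 1
So g(7) = 1.
Stack C is a plain Nim stack of size 7, so its Grundy value is 7.
By the Sprague-Grundy theorem, the Grundy value of a sum of independent games is the XOR of the component values.
Combined value = 2 XOR 1 XOR 7 = 4.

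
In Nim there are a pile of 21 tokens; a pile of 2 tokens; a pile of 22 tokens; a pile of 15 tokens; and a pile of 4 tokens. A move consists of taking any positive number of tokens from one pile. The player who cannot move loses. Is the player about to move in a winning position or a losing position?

Winning position

Compute the nim-sum pairwise:
21 XOR 2 = 23
23 XOR 22 = 1
1 XOR 15 = 14
14 XOR 4 = 10
The nim-sum is 10 ≠ 0, so this is an N-position: the player to move can win.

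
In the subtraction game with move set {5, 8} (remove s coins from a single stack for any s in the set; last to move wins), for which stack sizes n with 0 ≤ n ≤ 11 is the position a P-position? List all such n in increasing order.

0, 1, 2, 3, 4

Build the Grundy sequence with g(k) = mex{g(k−s) : s ∈ {5, 8}, s ≤ k}:
k:     0  1  2  3  4  5  6  7  8  9 10 11
g(k):  0  0  0  0  0  1  1  1  1  1  2  2
The P-positions (g = 0) in 0..11 are 0, 1, 2, 3, 4.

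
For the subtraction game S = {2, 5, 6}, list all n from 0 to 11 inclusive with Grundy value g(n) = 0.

0, 1, 4, 8, 11

Build the Grundy sequence with g(k) = mex{g(k−s) : s ∈ {2, 5, 6}, s ≤ k}:
g(0) = mex{} = 0
g(1) = mex{} = 0
g(2) = mex{0} = 1
g(3) = mex{0} = 1
g(4) = mex{1} = 0
g(5) = mex{0,1} = 2
g(6) = mex{0} = 1
g(7) = mex{0,1,2} = 3
g(8) = mex{1} = 0
g(9) = mex{0,1,3} = 2
g(10) = mex{0,2} = 1
g(11) = mex{1,2} = 0
The P-positions (g = 0) in 0..11 are 0, 1, 4, 8, 11.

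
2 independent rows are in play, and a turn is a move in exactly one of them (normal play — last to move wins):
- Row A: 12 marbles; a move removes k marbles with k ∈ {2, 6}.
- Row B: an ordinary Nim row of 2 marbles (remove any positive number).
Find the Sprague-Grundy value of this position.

Grundy values for row A (subtraction set {2, 6}):
g(0) = mex{} = 0
g(1) = mex{} = 0
g(2) = mex{0} = 1
g(3) = mex{0} = 1
g(4) = mex{1} = 0
g(5) = mex{1} = 0
g(6) = mex{0} = 1
g(7) = mex{0} = 1
g(8) = mex{1} = 0
g(9) = mex{1} = 0
g(10) = mex{0} = 1
g(11) = mex{0} = 1
g(12) = mex{1} = 0
So g(12) = 0.
Row B is a plain Nim row of size 2, so its Grundy value is 2.
By the Sprague-Grundy theorem, the Grundy value of a sum of independent games is the XOR of the component values.
Combined value = 0 ⊕ 2 = 2.

2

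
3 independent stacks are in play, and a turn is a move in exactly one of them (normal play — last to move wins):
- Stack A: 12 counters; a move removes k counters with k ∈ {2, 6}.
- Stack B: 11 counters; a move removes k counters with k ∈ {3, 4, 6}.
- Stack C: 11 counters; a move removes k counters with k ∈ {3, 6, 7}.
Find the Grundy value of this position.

For stack A, compute g(0), g(1), … with moves {2, 6}:
g(0) = mex{} = 0
g(1) = mex{} = 0
g(2) = mex{0} = 1
g(3) = mex{0} = 1
g(4) = mex{1} = 0
g(5) = mex{1} = 0
g(6) = mex{0} = 1
g(7) = mex{0} = 1
g(8) = mex{1} = 0
g(9) = mex{1} = 0
g(10) = mex{0} = 1
g(11) = mex{0} = 1
g(12) = mex{1} = 0
So g(12) = 0.
For stack B, compute g(0), g(1), … with moves {3, 4, 6}:
k:     0  1  2  3  4  5  6  7  8  9 10 11
g(k):  0  0  0  1  1  1  2  2  2  0  0  0
So g(11) = 0.
For stack C, compute g(0), g(1), … with moves {3, 6, 7}:
g(0) = mex{} = 0
g(1) = mex{} = 0
g(2) = mex{} = 0
g(3) = mex{0} = 1
g(4) = mex{0} = 1
g(5) = mex{0} = 1
g(6) = mex{0,1} = 2
g(7) = mex{0,1} = 2
g(8) = mex{0,1} = 2
g(9) = mex{0,1,2} = 3
g(10) = mex{1,2} = 0
g(11) = mex{1,2} = 0
So g(11) = 0.
By the Sprague-Grundy theorem, the Grundy value of a sum of independent games is the XOR of the component values.
Combined value = 0 ⊕ 0 ⊕ 0 = 0.

0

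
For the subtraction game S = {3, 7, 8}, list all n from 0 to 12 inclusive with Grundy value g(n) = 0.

0, 1, 2, 6, 11, 12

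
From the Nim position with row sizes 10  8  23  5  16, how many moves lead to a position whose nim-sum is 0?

0

Nim-sum: 10 XOR 8 XOR 23 XOR 5 XOR 16 = 0.
The nim-sum is already 0, so every move leaves a nonzero nim-sum — there are no winning moves.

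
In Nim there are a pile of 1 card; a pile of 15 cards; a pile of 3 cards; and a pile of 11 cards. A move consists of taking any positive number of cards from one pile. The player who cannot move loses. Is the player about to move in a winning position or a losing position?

Nim-sum: 1 XOR 15 XOR 3 XOR 11 = 6.
The nim-sum is 6 ≠ 0, so this is an N-position: the player to move can win.

Winning position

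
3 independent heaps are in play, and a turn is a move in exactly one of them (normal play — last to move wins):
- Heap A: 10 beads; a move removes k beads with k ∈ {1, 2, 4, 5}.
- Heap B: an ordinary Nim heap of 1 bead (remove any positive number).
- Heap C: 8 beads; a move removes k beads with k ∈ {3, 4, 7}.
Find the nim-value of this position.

2

Grundy values for heap A (subtraction set {1, 2, 4, 5}):
g(0) = mex{} = 0
g(1) = mex{0} = 1
g(2) = mex{0,1} = 2
g(3) = mex{1,2} = 0
g(4) = mex{0,2} = 1
g(5) = mex{0,1} = 2
g(6) = mex{1,2} = 0
g(7) = mex{0,2} = 1
g(8) = mex{0,1} = 2
g(9) = mex{1,2} = 0
g(10) = mex{0,2} = 1
So g(10) = 1.
Heap B is a plain Nim heap of size 1, so its Grundy value is 1.
For heap C, compute g(0), g(1), … with moves {3, 4, 7}:
g(0) = mex{} = 0
g(1) = mex{} = 0
g(2) = mex{} = 0
g(3) = mex{0} = 1
g(4) = mex{0} = 1
g(5) = mex{0} = 1
g(6) = mex{0,1} = 2
g(7) = mex{0,1} = 2
g(8) = mex{0,1} = 2
So g(8) = 2.
The value of a disjunctive sum is the nim-sum of the parts.
Combined value = 1 ⊕ 1 ⊕ 2 = 2.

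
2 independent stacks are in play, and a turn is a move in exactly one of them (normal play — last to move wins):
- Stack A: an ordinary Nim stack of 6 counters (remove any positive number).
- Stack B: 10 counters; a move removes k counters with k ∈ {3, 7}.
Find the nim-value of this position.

6

Stack A is a plain Nim stack of size 6, so its Grundy value is 6.
Grundy values for stack B (subtraction set {3, 7}):
k:     0  1  2  3  4  5  6  7  8  9 10
g(k):  0  0  0  1  1  1  0  2  2  1  0
So g(10) = 0.
By the Sprague-Grundy theorem, the Grundy value of a sum of independent games is the XOR of the component values.
Combined value = 6 ⊕ 0 = 6.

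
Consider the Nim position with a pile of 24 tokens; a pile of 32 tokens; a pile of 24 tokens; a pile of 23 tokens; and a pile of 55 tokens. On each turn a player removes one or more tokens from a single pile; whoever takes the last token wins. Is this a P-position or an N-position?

P-position

Nim-sum: 24 ⊕ 32 ⊕ 24 ⊕ 23 ⊕ 55 = 0.
The nim-sum is 0, so this is a P-position: the player to move is in a losing position under optimal play.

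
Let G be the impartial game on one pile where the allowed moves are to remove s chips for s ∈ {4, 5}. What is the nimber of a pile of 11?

0

Grundy values for subtraction set {4, 5}:
k:     0  1  2  3  4  5  6  7  8  9 10 11
g(k):  0  0  0  0  1  1  1  1  2  0  0  0
So g(11) = 0.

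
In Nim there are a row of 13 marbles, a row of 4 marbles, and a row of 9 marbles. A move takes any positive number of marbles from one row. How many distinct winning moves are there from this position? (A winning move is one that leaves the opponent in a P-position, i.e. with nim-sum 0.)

Compute the nim-sum pairwise:
13 ⊕ 4 = 9
9 ⊕ 9 = 0
The nim-sum is already 0, so every move leaves a nonzero nim-sum — there are no winning moves.

0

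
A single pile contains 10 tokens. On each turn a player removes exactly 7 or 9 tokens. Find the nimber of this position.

Compute g(0), g(1), … for moves {7, 9}:
k:     0  1  2  3  4  5  6  7  8  9 10
g(k):  0  0  0  0  0  0  0  1  1  1  1
So g(10) = 1.

1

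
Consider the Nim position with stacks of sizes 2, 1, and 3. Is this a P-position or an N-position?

P-position

Compute the nim-sum pairwise:
2 XOR 1 = 3
3 XOR 3 = 0
The nim-sum is 0, so this is a P-position: the player to move is in a losing position under optimal play.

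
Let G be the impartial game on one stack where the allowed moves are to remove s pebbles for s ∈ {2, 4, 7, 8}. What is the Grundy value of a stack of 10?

2

Build the Grundy sequence with g(k) = mex{g(k−s) : s ∈ {2, 4, 7, 8}, s ≤ k}:
g(0) = mex{} = 0
g(1) = mex{} = 0
g(2) = mex{0} = 1
g(3) = mex{0} = 1
g(4) = mex{0,1} = 2
g(5) = mex{0,1} = 2
g(6) = mex{1,2} = 0
g(7) = mex{0,1,2} = 3
g(8) = mex{0,2} = 1
g(9) = mex{0,1,2,3} = 4
g(10) = mex{0,1} = 2
So g(10) = 2.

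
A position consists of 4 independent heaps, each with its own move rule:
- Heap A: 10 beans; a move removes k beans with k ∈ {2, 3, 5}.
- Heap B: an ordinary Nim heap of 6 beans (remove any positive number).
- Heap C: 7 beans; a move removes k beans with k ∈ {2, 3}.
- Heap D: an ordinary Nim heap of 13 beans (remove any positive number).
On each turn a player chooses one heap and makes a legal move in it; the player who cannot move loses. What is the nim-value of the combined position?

11

Grundy values for heap A (subtraction set {2, 3, 5}):
g(0) = mex{} = 0
g(1) = mex{} = 0
g(2) = mex{0} = 1
g(3) = mex{0} = 1
g(4) = mex{0,1} = 2
g(5) = mex{0,1} = 2
g(6) = mex{0,1,2} = 3
g(7) = mex{1,2} = 0
g(8) = mex{1,2,3} = 0
g(9) = mex{0,2,3} = 1
g(10) = mex{0,2} = 1
So g(10) = 1.
Heap B is a plain Nim heap of size 6, so its Grundy value is 6.
Build the Grundy sequence for heap C with g(k) = mex{g(k−s) : s ∈ {2, 3}, s ≤ k}:
k:     0  1  2  3  4  5  6  7
g(k):  0  0  1  1  2  0  0  1
So g(7) = 1.
Heap D is a plain Nim heap of size 13, so its Grundy value is 13.
By the Sprague-Grundy theorem, the Grundy value of a sum of independent games is the XOR of the component values.
Combined value = 1 XOR 6 XOR 1 XOR 13 = 11.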